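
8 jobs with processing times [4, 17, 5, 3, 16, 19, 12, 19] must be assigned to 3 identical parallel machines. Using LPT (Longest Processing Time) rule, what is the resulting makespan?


Sort jobs in decreasing order (LPT): [19, 19, 17, 16, 12, 5, 4, 3]
Assign each job to the least loaded machine:
  Machine 1: jobs [19, 12], load = 31
  Machine 2: jobs [19, 5, 4, 3], load = 31
  Machine 3: jobs [17, 16], load = 33
Makespan = max load = 33

33


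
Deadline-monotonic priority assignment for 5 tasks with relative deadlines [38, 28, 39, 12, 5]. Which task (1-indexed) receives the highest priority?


Sort tasks by relative deadline (ascending):
  Task 5: deadline = 5
  Task 4: deadline = 12
  Task 2: deadline = 28
  Task 1: deadline = 38
  Task 3: deadline = 39
Priority order (highest first): [5, 4, 2, 1, 3]
Highest priority task = 5

5


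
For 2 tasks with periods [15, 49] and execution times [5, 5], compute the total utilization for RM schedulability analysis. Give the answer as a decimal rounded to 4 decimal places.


Compute individual utilizations (exact fractions):
  Task 1: C/T = 5/15 = 1/3 (approx. 0.3333)
  Task 2: C/T = 5/49 (approx. 0.102)
Total utilization U = 1/3 + 5/49 = 64/147
Rounded to 4 decimal places: U = 0.4354
RM (Liu & Layland) bound for 2 tasks = 0.828427; compare with U = 64/147 (approx. 0.435374)
U <= bound, so schedulable by RM sufficient condition.

0.4354


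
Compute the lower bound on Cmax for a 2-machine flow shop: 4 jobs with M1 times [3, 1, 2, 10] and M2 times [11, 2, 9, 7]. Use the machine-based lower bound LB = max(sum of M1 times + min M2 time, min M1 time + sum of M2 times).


LB1 = sum(M1 times) + min(M2 times) = 16 + 2 = 18
LB2 = min(M1 times) + sum(M2 times) = 1 + 29 = 30
Lower bound = max(LB1, LB2) = max(18, 30) = 30

30


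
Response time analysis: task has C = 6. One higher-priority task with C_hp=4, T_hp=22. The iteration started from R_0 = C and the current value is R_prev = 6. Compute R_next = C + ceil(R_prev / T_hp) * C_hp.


R_next = C + ceil(R_prev / T_hp) * C_hp
ceil(6 / 22) = ceil(0.2727) = 1
Interference = 1 * 4 = 4
R_next = 6 + 4 = 10

10


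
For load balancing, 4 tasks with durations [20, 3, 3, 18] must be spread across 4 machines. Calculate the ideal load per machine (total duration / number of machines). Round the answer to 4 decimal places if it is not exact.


Total processing time = 20 + 3 + 3 + 18 = 44
Number of machines = 4
Ideal balanced load = 44 / 4 = 11.0

11.0


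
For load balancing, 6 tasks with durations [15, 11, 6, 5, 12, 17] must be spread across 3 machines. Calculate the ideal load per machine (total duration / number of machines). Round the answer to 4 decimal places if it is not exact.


Total processing time = 15 + 11 + 6 + 5 + 12 + 17 = 66
Number of machines = 3
Ideal balanced load = 66 / 3 = 22.0

22.0


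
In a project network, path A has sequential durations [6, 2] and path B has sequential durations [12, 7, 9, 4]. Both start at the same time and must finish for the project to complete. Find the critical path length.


Path A total = 6 + 2 = 8
Path B total = 12 + 7 + 9 + 4 = 32
Critical path = longest path = max(8, 32) = 32

32


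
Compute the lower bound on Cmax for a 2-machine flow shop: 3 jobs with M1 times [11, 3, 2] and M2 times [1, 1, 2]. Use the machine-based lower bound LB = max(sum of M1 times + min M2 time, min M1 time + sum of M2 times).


LB1 = sum(M1 times) + min(M2 times) = 16 + 1 = 17
LB2 = min(M1 times) + sum(M2 times) = 2 + 4 = 6
Lower bound = max(LB1, LB2) = max(17, 6) = 17

17


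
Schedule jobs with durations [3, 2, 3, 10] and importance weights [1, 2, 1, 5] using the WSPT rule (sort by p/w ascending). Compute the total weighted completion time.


Compute p/w ratios and sort ascending (WSPT): [(2, 2), (10, 5), (3, 1), (3, 1)]
Compute weighted completion times:
  Job (p=2,w=2): C=2, w*C=2*2=4
  Job (p=10,w=5): C=12, w*C=5*12=60
  Job (p=3,w=1): C=15, w*C=1*15=15
  Job (p=3,w=1): C=18, w*C=1*18=18
Total weighted completion time = 97

97


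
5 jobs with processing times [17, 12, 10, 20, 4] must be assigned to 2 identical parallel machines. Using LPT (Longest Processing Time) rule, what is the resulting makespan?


Sort jobs in decreasing order (LPT): [20, 17, 12, 10, 4]
Assign each job to the least loaded machine:
  Machine 1: jobs [20, 10], load = 30
  Machine 2: jobs [17, 12, 4], load = 33
Makespan = max load = 33

33


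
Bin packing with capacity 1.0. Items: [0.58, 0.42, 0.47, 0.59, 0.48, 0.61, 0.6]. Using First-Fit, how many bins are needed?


Place items sequentially using First-Fit:
  Item 0.58 -> new Bin 1
  Item 0.42 -> Bin 1 (now 1.0)
  Item 0.47 -> new Bin 2
  Item 0.59 -> new Bin 3
  Item 0.48 -> Bin 2 (now 0.95)
  Item 0.61 -> new Bin 4
  Item 0.6 -> new Bin 5
Total bins used = 5

5


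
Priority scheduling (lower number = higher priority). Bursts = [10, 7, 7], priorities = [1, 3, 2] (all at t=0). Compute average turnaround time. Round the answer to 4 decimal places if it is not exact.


Sort by priority (ascending = highest first):
Order: [(1, 10), (2, 7), (3, 7)]
Completion times:
  Priority 1, burst=10, C=10
  Priority 2, burst=7, C=17
  Priority 3, burst=7, C=24
Average turnaround = 51/3 = 17.0

17.0


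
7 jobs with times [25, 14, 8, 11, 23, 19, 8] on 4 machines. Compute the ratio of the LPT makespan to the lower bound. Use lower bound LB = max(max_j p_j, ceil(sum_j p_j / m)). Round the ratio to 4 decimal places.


LPT order: [25, 23, 19, 14, 11, 8, 8]
Machine loads after assignment: [25, 31, 27, 25]
LPT makespan = 31
Lower bound = max(max_job, ceil(total/4)) = max(25, 27) = 27
Ratio = 31 / 27 = 1.1481

1.1481


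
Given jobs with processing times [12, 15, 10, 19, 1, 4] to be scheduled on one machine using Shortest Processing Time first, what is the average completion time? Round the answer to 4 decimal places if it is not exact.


Sort jobs by processing time (SPT order): [1, 4, 10, 12, 15, 19]
Compute completion times sequentially:
  Job 1: processing = 1, completes at 1
  Job 2: processing = 4, completes at 5
  Job 3: processing = 10, completes at 15
  Job 4: processing = 12, completes at 27
  Job 5: processing = 15, completes at 42
  Job 6: processing = 19, completes at 61
Sum of completion times = 151
Average completion time = 151/6 = 25.1667

25.1667


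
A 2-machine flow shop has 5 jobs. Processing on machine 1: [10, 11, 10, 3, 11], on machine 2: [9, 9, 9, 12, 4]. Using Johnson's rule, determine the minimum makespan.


Apply Johnson's rule:
  Group 1 (a <= b): [(4, 3, 12)]
  Group 2 (a > b): [(1, 10, 9), (2, 11, 9), (3, 10, 9), (5, 11, 4)]
Optimal job order: [4, 1, 2, 3, 5]
Schedule:
  Job 4: M1 done at 3, M2 done at 15
  Job 1: M1 done at 13, M2 done at 24
  Job 2: M1 done at 24, M2 done at 33
  Job 3: M1 done at 34, M2 done at 43
  Job 5: M1 done at 45, M2 done at 49
Makespan = 49

49


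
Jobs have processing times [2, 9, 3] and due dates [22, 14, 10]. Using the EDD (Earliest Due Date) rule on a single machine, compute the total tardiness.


Sort by due date (EDD order): [(3, 10), (9, 14), (2, 22)]
Compute completion times and tardiness:
  Job 1: p=3, d=10, C=3, tardiness=max(0,3-10)=0
  Job 2: p=9, d=14, C=12, tardiness=max(0,12-14)=0
  Job 3: p=2, d=22, C=14, tardiness=max(0,14-22)=0
Total tardiness = 0

0


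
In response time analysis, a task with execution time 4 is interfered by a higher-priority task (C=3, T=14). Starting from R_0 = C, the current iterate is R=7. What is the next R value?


R_next = C + ceil(R_prev / T_hp) * C_hp
ceil(7 / 14) = ceil(0.5) = 1
Interference = 1 * 3 = 3
R_next = 4 + 3 = 7
R_next = R_prev, so the iteration has converged (response time = 7).

7


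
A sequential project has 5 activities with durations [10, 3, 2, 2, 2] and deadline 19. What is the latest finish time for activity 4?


LF(activity 4) = deadline - sum of successor durations
Successors: activities 5 through 5 with durations [2]
Sum of successor durations = 2
LF = 19 - 2 = 17

17


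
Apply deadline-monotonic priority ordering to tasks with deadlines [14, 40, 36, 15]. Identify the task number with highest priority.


Sort tasks by relative deadline (ascending):
  Task 1: deadline = 14
  Task 4: deadline = 15
  Task 3: deadline = 36
  Task 2: deadline = 40
Priority order (highest first): [1, 4, 3, 2]
Highest priority task = 1

1


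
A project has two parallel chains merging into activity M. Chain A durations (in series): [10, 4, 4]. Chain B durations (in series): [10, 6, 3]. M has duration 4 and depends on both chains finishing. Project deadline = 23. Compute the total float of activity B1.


Forward pass: ES(B1) = sum of predecessors on chain B = 0
EF = ES + duration = 0 + 10 = 10
Backward pass: LF(M) = deadline = 23; LS(M) = 23 - 4 = 19
LF(B1) = LS(M) - sum(successors on chain B) = 19 - 9 = 10
LS = LF - duration = 10 - 10 = 0
Total float = LS - ES = 0 - 0 = 0

0


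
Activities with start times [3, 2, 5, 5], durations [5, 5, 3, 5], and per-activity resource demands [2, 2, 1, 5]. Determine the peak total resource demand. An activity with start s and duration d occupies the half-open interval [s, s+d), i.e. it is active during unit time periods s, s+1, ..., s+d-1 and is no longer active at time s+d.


Each activity i is active on [start_i, start_i + duration_i).
Compute total resource usage per time slot:
  t=0: active resources = [], total = 0
  t=1: active resources = [], total = 0
  t=2: active resources = [2], total = 2
  t=3: active resources = [2, 2], total = 4
  t=4: active resources = [2, 2], total = 4
  t=5: active resources = [2, 2, 1, 5], total = 10
  t=6: active resources = [2, 2, 1, 5], total = 10
  t=7: active resources = [2, 1, 5], total = 8
  t=8: active resources = [5], total = 5
  t=9: active resources = [5], total = 5
Peak resource demand = 10

10


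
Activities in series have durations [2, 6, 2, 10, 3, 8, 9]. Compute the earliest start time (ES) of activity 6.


Activity 6 starts after activities 1 through 5 complete.
Predecessor durations: [2, 6, 2, 10, 3]
ES = 2 + 6 + 2 + 10 + 3 = 23

23


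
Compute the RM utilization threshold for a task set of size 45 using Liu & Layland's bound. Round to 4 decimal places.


Compute 2^(1/45) = 1.0155225125
Subtract 1: 1.0155225125 - 1 = 0.0155225125
Multiply by n: 45 * 0.0155225125 = 0.6985130625
Round to 4 dp: 0.6985

0.6985


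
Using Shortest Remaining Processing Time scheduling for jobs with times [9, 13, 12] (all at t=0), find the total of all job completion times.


Since all jobs arrive at t=0, SRPT equals SPT ordering.
SPT order: [9, 12, 13]
Completion times:
  Job 1: p=9, C=9
  Job 2: p=12, C=21
  Job 3: p=13, C=34
Total completion time = 9 + 21 + 34 = 64

64


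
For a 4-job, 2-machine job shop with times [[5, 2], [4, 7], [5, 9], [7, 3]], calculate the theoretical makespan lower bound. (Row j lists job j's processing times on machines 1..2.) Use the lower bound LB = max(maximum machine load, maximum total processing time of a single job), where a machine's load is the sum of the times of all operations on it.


Machine loads:
  Machine 1: 5 + 4 + 5 + 7 = 21
  Machine 2: 2 + 7 + 9 + 3 = 21
Max machine load = 21
Job totals:
  Job 1: 7
  Job 2: 11
  Job 3: 14
  Job 4: 10
Max job total = 14
Lower bound = max(21, 14) = 21

21


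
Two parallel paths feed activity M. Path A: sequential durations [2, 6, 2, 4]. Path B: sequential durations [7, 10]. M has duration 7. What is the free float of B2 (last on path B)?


ES(B2) = sum of predecessors on chain B = 7
EF(B2) = ES + duration = 7 + 10 = 17
Successor of B2 is M. ES(M) = max(sum(A), sum(B)) = max(14, 17) = 17
Free float = ES(successor) - EF(current) = 17 - 17 = 0

0


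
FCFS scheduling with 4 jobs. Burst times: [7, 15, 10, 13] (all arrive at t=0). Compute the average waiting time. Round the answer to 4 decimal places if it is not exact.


FCFS order (as given): [7, 15, 10, 13]
Waiting times:
  Job 1: wait = 0
  Job 2: wait = 7
  Job 3: wait = 22
  Job 4: wait = 32
Sum of waiting times = 61
Average waiting time = 61/4 = 15.25

15.25


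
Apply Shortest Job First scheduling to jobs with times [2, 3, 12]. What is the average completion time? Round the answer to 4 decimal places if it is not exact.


SJF order (ascending): [2, 3, 12]
Completion times:
  Job 1: burst=2, C=2
  Job 2: burst=3, C=5
  Job 3: burst=12, C=17
Average completion = 24/3 = 8.0

8.0


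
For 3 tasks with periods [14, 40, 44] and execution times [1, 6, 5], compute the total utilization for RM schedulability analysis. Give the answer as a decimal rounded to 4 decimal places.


Compute individual utilizations (exact fractions):
  Task 1: C/T = 1/14 (approx. 0.0714)
  Task 2: C/T = 6/40 = 3/20 (approx. 0.15)
  Task 3: C/T = 5/44 (approx. 0.1136)
Total utilization U = 1/14 + 3/20 + 5/44 = 129/385
Rounded to 4 decimal places: U = 0.3351
RM (Liu & Layland) bound for 3 tasks = 0.779763; compare with U = 129/385 (approx. 0.335065)
U <= bound, so schedulable by RM sufficient condition.

0.3351


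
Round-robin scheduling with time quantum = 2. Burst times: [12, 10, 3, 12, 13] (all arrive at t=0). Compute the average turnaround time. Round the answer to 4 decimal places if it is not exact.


Time quantum = 2
Execution trace:
  J1 runs 2 units, time = 2
  J2 runs 2 units, time = 4
  J3 runs 2 units, time = 6
  J4 runs 2 units, time = 8
  J5 runs 2 units, time = 10
  J1 runs 2 units, time = 12
  J2 runs 2 units, time = 14
  J3 runs 1 units, time = 15
  J4 runs 2 units, time = 17
  J5 runs 2 units, time = 19
  J1 runs 2 units, time = 21
  J2 runs 2 units, time = 23
  J4 runs 2 units, time = 25
  J5 runs 2 units, time = 27
  J1 runs 2 units, time = 29
  J2 runs 2 units, time = 31
  J4 runs 2 units, time = 33
  J5 runs 2 units, time = 35
  J1 runs 2 units, time = 37
  J2 runs 2 units, time = 39
  J4 runs 2 units, time = 41
  J5 runs 2 units, time = 43
  J1 runs 2 units, time = 45
  J4 runs 2 units, time = 47
  J5 runs 2 units, time = 49
  J5 runs 1 units, time = 50
Finish times: [45, 39, 15, 47, 50]
Average turnaround = 196/5 = 39.2

39.2


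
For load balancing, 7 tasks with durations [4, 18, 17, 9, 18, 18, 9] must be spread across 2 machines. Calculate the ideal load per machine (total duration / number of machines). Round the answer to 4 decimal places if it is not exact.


Total processing time = 4 + 18 + 17 + 9 + 18 + 18 + 9 = 93
Number of machines = 2
Ideal balanced load = 93 / 2 = 46.5

46.5


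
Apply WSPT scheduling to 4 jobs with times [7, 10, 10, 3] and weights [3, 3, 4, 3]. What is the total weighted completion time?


Compute p/w ratios and sort ascending (WSPT): [(3, 3), (7, 3), (10, 4), (10, 3)]
Compute weighted completion times:
  Job (p=3,w=3): C=3, w*C=3*3=9
  Job (p=7,w=3): C=10, w*C=3*10=30
  Job (p=10,w=4): C=20, w*C=4*20=80
  Job (p=10,w=3): C=30, w*C=3*30=90
Total weighted completion time = 209

209


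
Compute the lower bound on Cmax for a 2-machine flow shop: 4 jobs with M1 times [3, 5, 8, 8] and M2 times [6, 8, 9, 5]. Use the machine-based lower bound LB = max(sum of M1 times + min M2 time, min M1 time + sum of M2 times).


LB1 = sum(M1 times) + min(M2 times) = 24 + 5 = 29
LB2 = min(M1 times) + sum(M2 times) = 3 + 28 = 31
Lower bound = max(LB1, LB2) = max(29, 31) = 31

31


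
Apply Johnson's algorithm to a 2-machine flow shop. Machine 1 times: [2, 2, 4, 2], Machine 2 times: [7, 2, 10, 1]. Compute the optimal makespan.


Apply Johnson's rule:
  Group 1 (a <= b): [(1, 2, 7), (2, 2, 2), (3, 4, 10)]
  Group 2 (a > b): [(4, 2, 1)]
Optimal job order: [1, 2, 3, 4]
Schedule:
  Job 1: M1 done at 2, M2 done at 9
  Job 2: M1 done at 4, M2 done at 11
  Job 3: M1 done at 8, M2 done at 21
  Job 4: M1 done at 10, M2 done at 22
Makespan = 22

22


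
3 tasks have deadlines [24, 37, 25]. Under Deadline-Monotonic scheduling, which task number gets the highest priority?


Sort tasks by relative deadline (ascending):
  Task 1: deadline = 24
  Task 3: deadline = 25
  Task 2: deadline = 37
Priority order (highest first): [1, 3, 2]
Highest priority task = 1

1


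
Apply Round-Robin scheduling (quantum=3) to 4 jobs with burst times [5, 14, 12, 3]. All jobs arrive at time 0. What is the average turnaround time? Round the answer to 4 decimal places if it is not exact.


Time quantum = 3
Execution trace:
  J1 runs 3 units, time = 3
  J2 runs 3 units, time = 6
  J3 runs 3 units, time = 9
  J4 runs 3 units, time = 12
  J1 runs 2 units, time = 14
  J2 runs 3 units, time = 17
  J3 runs 3 units, time = 20
  J2 runs 3 units, time = 23
  J3 runs 3 units, time = 26
  J2 runs 3 units, time = 29
  J3 runs 3 units, time = 32
  J2 runs 2 units, time = 34
Finish times: [14, 34, 32, 12]
Average turnaround = 92/4 = 23.0

23.0


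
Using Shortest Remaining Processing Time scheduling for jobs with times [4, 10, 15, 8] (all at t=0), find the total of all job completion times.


Since all jobs arrive at t=0, SRPT equals SPT ordering.
SPT order: [4, 8, 10, 15]
Completion times:
  Job 1: p=4, C=4
  Job 2: p=8, C=12
  Job 3: p=10, C=22
  Job 4: p=15, C=37
Total completion time = 4 + 12 + 22 + 37 = 75

75


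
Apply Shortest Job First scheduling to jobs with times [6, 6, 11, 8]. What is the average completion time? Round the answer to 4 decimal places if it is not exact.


SJF order (ascending): [6, 6, 8, 11]
Completion times:
  Job 1: burst=6, C=6
  Job 2: burst=6, C=12
  Job 3: burst=8, C=20
  Job 4: burst=11, C=31
Average completion = 69/4 = 17.25

17.25


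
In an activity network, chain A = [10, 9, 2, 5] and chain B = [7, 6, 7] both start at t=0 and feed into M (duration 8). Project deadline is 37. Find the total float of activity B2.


Forward pass: ES(B2) = sum of predecessors on chain B = 7
EF = ES + duration = 7 + 6 = 13
Backward pass: LF(M) = deadline = 37; LS(M) = 37 - 8 = 29
LF(B2) = LS(M) - sum(successors on chain B) = 29 - 7 = 22
LS = LF - duration = 22 - 6 = 16
Total float = LS - ES = 16 - 7 = 9

9


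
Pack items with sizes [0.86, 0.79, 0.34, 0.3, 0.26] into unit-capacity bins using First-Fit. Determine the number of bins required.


Place items sequentially using First-Fit:
  Item 0.86 -> new Bin 1
  Item 0.79 -> new Bin 2
  Item 0.34 -> new Bin 3
  Item 0.3 -> Bin 3 (now 0.64)
  Item 0.26 -> Bin 3 (now 0.9)
Total bins used = 3

3


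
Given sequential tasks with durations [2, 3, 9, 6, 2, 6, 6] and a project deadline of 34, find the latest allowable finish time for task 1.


LF(activity 1) = deadline - sum of successor durations
Successors: activities 2 through 7 with durations [3, 9, 6, 2, 6, 6]
Sum of successor durations = 32
LF = 34 - 32 = 2

2


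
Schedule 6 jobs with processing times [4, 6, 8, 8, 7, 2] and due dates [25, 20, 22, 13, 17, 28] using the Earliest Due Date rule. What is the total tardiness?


Sort by due date (EDD order): [(8, 13), (7, 17), (6, 20), (8, 22), (4, 25), (2, 28)]
Compute completion times and tardiness:
  Job 1: p=8, d=13, C=8, tardiness=max(0,8-13)=0
  Job 2: p=7, d=17, C=15, tardiness=max(0,15-17)=0
  Job 3: p=6, d=20, C=21, tardiness=max(0,21-20)=1
  Job 4: p=8, d=22, C=29, tardiness=max(0,29-22)=7
  Job 5: p=4, d=25, C=33, tardiness=max(0,33-25)=8
  Job 6: p=2, d=28, C=35, tardiness=max(0,35-28)=7
Total tardiness = 23

23


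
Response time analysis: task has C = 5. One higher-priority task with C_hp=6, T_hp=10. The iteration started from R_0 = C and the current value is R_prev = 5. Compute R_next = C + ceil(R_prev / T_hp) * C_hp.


R_next = C + ceil(R_prev / T_hp) * C_hp
ceil(5 / 10) = ceil(0.5) = 1
Interference = 1 * 6 = 6
R_next = 5 + 6 = 11

11


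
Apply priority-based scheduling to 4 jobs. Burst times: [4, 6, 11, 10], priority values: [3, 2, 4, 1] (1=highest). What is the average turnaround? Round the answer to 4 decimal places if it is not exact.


Sort by priority (ascending = highest first):
Order: [(1, 10), (2, 6), (3, 4), (4, 11)]
Completion times:
  Priority 1, burst=10, C=10
  Priority 2, burst=6, C=16
  Priority 3, burst=4, C=20
  Priority 4, burst=11, C=31
Average turnaround = 77/4 = 19.25

19.25


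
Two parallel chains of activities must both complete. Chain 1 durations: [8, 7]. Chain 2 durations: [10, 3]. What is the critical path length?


Path A total = 8 + 7 = 15
Path B total = 10 + 3 = 13
Critical path = longest path = max(15, 13) = 15

15


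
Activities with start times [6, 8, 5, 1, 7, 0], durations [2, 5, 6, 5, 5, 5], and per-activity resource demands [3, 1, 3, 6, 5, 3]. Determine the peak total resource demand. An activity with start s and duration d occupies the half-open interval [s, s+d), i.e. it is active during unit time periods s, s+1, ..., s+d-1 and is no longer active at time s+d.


Each activity i is active on [start_i, start_i + duration_i).
Compute total resource usage per time slot:
  t=0: active resources = [3], total = 3
  t=1: active resources = [6, 3], total = 9
  t=2: active resources = [6, 3], total = 9
  t=3: active resources = [6, 3], total = 9
  t=4: active resources = [6, 3], total = 9
  t=5: active resources = [3, 6], total = 9
  t=6: active resources = [3, 3], total = 6
  t=7: active resources = [3, 3, 5], total = 11
  t=8: active resources = [1, 3, 5], total = 9
  t=9: active resources = [1, 3, 5], total = 9
  t=10: active resources = [1, 3, 5], total = 9
  t=11: active resources = [1, 5], total = 6
  t=12: active resources = [1], total = 1
Peak resource demand = 11

11


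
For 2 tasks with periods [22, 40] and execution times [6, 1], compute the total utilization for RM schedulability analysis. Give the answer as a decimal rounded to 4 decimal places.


Compute individual utilizations (exact fractions):
  Task 1: C/T = 6/22 = 3/11 (approx. 0.2727)
  Task 2: C/T = 1/40 (approx. 0.025)
Total utilization U = 3/11 + 1/40 = 131/440
Rounded to 4 decimal places: U = 0.2977
RM (Liu & Layland) bound for 2 tasks = 0.828427; compare with U = 131/440 (approx. 0.297727)
U <= bound, so schedulable by RM sufficient condition.

0.2977


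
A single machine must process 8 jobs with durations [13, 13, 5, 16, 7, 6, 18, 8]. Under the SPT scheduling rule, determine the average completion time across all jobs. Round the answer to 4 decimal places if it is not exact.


Sort jobs by processing time (SPT order): [5, 6, 7, 8, 13, 13, 16, 18]
Compute completion times sequentially:
  Job 1: processing = 5, completes at 5
  Job 2: processing = 6, completes at 11
  Job 3: processing = 7, completes at 18
  Job 4: processing = 8, completes at 26
  Job 5: processing = 13, completes at 39
  Job 6: processing = 13, completes at 52
  Job 7: processing = 16, completes at 68
  Job 8: processing = 18, completes at 86
Sum of completion times = 305
Average completion time = 305/8 = 38.125

38.125


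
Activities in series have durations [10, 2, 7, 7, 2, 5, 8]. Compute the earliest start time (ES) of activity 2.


Activity 2 starts after activities 1 through 1 complete.
Predecessor durations: [10]
ES = 10 = 10

10


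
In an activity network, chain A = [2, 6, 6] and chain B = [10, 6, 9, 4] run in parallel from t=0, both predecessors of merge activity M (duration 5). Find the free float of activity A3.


ES(A3) = sum of predecessors on chain A = 8
EF(A3) = ES + duration = 8 + 6 = 14
Successor of A3 is M. ES(M) = max(sum(A), sum(B)) = max(14, 29) = 29
Free float = ES(successor) - EF(current) = 29 - 14 = 15

15


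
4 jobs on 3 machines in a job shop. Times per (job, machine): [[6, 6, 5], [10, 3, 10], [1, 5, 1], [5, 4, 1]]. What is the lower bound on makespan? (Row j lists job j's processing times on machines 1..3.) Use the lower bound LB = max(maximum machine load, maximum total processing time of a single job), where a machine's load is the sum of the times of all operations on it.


Machine loads:
  Machine 1: 6 + 10 + 1 + 5 = 22
  Machine 2: 6 + 3 + 5 + 4 = 18
  Machine 3: 5 + 10 + 1 + 1 = 17
Max machine load = 22
Job totals:
  Job 1: 17
  Job 2: 23
  Job 3: 7
  Job 4: 10
Max job total = 23
Lower bound = max(22, 23) = 23

23


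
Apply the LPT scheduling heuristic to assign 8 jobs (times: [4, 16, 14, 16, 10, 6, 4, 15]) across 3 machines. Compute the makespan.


Sort jobs in decreasing order (LPT): [16, 16, 15, 14, 10, 6, 4, 4]
Assign each job to the least loaded machine:
  Machine 1: jobs [16, 10, 4], load = 30
  Machine 2: jobs [16, 6, 4], load = 26
  Machine 3: jobs [15, 14], load = 29
Makespan = max load = 30

30


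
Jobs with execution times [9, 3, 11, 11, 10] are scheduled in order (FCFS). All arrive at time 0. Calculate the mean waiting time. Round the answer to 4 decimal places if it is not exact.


FCFS order (as given): [9, 3, 11, 11, 10]
Waiting times:
  Job 1: wait = 0
  Job 2: wait = 9
  Job 3: wait = 12
  Job 4: wait = 23
  Job 5: wait = 34
Sum of waiting times = 78
Average waiting time = 78/5 = 15.6

15.6


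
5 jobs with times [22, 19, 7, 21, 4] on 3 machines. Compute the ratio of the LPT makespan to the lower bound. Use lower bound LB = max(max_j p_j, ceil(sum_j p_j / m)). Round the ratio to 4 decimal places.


LPT order: [22, 21, 19, 7, 4]
Machine loads after assignment: [22, 25, 26]
LPT makespan = 26
Lower bound = max(max_job, ceil(total/3)) = max(22, 25) = 25
Ratio = 26 / 25 = 1.04

1.04


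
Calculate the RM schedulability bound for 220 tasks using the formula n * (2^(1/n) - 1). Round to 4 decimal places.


Compute 2^(1/220) = 1.0031556376
Subtract 1: 1.0031556376 - 1 = 0.0031556376
Multiply by n: 220 * 0.0031556376 = 0.6942402720
Round to 4 dp: 0.6942

0.6942


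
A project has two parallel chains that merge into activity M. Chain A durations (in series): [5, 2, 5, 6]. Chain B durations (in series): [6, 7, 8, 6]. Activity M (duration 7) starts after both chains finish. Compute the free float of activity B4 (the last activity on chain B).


ES(B4) = sum of predecessors on chain B = 21
EF(B4) = ES + duration = 21 + 6 = 27
Successor of B4 is M. ES(M) = max(sum(A), sum(B)) = max(18, 27) = 27
Free float = ES(successor) - EF(current) = 27 - 27 = 0

0


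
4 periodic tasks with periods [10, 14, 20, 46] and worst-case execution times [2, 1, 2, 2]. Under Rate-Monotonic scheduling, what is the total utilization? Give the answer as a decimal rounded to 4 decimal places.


Compute individual utilizations (exact fractions):
  Task 1: C/T = 2/10 = 1/5 (approx. 0.2)
  Task 2: C/T = 1/14 (approx. 0.0714)
  Task 3: C/T = 2/20 = 1/10 (approx. 0.1)
  Task 4: C/T = 2/46 = 1/23 (approx. 0.0435)
Total utilization U = 1/5 + 1/14 + 1/10 + 1/23 = 334/805
Rounded to 4 decimal places: U = 0.4149
RM (Liu & Layland) bound for 4 tasks = 0.756828; compare with U = 334/805 (approx. 0.414907)
U <= bound, so schedulable by RM sufficient condition.

0.4149


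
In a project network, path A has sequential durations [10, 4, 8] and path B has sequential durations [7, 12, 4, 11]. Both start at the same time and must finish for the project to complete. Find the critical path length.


Path A total = 10 + 4 + 8 = 22
Path B total = 7 + 12 + 4 + 11 = 34
Critical path = longest path = max(22, 34) = 34

34


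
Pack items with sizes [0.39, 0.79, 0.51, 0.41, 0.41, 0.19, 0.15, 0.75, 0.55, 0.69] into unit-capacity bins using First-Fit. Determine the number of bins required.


Place items sequentially using First-Fit:
  Item 0.39 -> new Bin 1
  Item 0.79 -> new Bin 2
  Item 0.51 -> Bin 1 (now 0.9)
  Item 0.41 -> new Bin 3
  Item 0.41 -> Bin 3 (now 0.82)
  Item 0.19 -> Bin 2 (now 0.98)
  Item 0.15 -> Bin 3 (now 0.97)
  Item 0.75 -> new Bin 4
  Item 0.55 -> new Bin 5
  Item 0.69 -> new Bin 6
Total bins used = 6

6


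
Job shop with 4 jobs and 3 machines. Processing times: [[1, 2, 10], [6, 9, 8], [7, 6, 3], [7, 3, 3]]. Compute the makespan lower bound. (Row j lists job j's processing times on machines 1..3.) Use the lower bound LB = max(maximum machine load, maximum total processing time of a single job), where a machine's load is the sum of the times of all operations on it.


Machine loads:
  Machine 1: 1 + 6 + 7 + 7 = 21
  Machine 2: 2 + 9 + 6 + 3 = 20
  Machine 3: 10 + 8 + 3 + 3 = 24
Max machine load = 24
Job totals:
  Job 1: 13
  Job 2: 23
  Job 3: 16
  Job 4: 13
Max job total = 23
Lower bound = max(24, 23) = 24

24


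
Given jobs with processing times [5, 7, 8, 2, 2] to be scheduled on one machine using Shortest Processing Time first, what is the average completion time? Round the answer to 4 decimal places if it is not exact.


Sort jobs by processing time (SPT order): [2, 2, 5, 7, 8]
Compute completion times sequentially:
  Job 1: processing = 2, completes at 2
  Job 2: processing = 2, completes at 4
  Job 3: processing = 5, completes at 9
  Job 4: processing = 7, completes at 16
  Job 5: processing = 8, completes at 24
Sum of completion times = 55
Average completion time = 55/5 = 11.0

11.0


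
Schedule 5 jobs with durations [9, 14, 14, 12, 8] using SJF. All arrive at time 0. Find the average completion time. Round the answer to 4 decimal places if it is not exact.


SJF order (ascending): [8, 9, 12, 14, 14]
Completion times:
  Job 1: burst=8, C=8
  Job 2: burst=9, C=17
  Job 3: burst=12, C=29
  Job 4: burst=14, C=43
  Job 5: burst=14, C=57
Average completion = 154/5 = 30.8

30.8


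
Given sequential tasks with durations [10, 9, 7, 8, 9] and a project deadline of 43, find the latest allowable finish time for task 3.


LF(activity 3) = deadline - sum of successor durations
Successors: activities 4 through 5 with durations [8, 9]
Sum of successor durations = 17
LF = 43 - 17 = 26

26


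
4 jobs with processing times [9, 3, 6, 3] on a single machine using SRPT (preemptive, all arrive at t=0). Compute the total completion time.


Since all jobs arrive at t=0, SRPT equals SPT ordering.
SPT order: [3, 3, 6, 9]
Completion times:
  Job 1: p=3, C=3
  Job 2: p=3, C=6
  Job 3: p=6, C=12
  Job 4: p=9, C=21
Total completion time = 3 + 6 + 12 + 21 = 42

42


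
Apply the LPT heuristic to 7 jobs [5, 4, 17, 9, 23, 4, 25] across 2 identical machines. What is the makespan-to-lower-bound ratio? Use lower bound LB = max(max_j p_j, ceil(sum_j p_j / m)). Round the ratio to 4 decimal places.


LPT order: [25, 23, 17, 9, 5, 4, 4]
Machine loads after assignment: [43, 44]
LPT makespan = 44
Lower bound = max(max_job, ceil(total/2)) = max(25, 44) = 44
Ratio = 44 / 44 = 1.0

1.0


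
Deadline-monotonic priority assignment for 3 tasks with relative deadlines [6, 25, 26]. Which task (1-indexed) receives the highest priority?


Sort tasks by relative deadline (ascending):
  Task 1: deadline = 6
  Task 2: deadline = 25
  Task 3: deadline = 26
Priority order (highest first): [1, 2, 3]
Highest priority task = 1

1


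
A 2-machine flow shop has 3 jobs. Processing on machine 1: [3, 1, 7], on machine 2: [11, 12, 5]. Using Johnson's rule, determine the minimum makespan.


Apply Johnson's rule:
  Group 1 (a <= b): [(2, 1, 12), (1, 3, 11)]
  Group 2 (a > b): [(3, 7, 5)]
Optimal job order: [2, 1, 3]
Schedule:
  Job 2: M1 done at 1, M2 done at 13
  Job 1: M1 done at 4, M2 done at 24
  Job 3: M1 done at 11, M2 done at 29
Makespan = 29

29


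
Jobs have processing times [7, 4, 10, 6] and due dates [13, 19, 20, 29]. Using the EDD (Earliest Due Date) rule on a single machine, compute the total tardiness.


Sort by due date (EDD order): [(7, 13), (4, 19), (10, 20), (6, 29)]
Compute completion times and tardiness:
  Job 1: p=7, d=13, C=7, tardiness=max(0,7-13)=0
  Job 2: p=4, d=19, C=11, tardiness=max(0,11-19)=0
  Job 3: p=10, d=20, C=21, tardiness=max(0,21-20)=1
  Job 4: p=6, d=29, C=27, tardiness=max(0,27-29)=0
Total tardiness = 1

1


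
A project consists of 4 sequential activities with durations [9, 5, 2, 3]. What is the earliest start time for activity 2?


Activity 2 starts after activities 1 through 1 complete.
Predecessor durations: [9]
ES = 9 = 9

9


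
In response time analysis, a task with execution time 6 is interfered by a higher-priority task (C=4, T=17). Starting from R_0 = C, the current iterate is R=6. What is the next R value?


R_next = C + ceil(R_prev / T_hp) * C_hp
ceil(6 / 17) = ceil(0.3529) = 1
Interference = 1 * 4 = 4
R_next = 6 + 4 = 10

10


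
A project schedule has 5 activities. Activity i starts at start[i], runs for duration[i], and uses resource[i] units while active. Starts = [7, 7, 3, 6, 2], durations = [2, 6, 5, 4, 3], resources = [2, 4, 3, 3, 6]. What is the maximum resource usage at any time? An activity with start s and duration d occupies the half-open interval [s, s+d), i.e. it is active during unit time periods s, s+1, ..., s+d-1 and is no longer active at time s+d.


Each activity i is active on [start_i, start_i + duration_i).
Compute total resource usage per time slot:
  t=0: active resources = [], total = 0
  t=1: active resources = [], total = 0
  t=2: active resources = [6], total = 6
  t=3: active resources = [3, 6], total = 9
  t=4: active resources = [3, 6], total = 9
  t=5: active resources = [3], total = 3
  t=6: active resources = [3, 3], total = 6
  t=7: active resources = [2, 4, 3, 3], total = 12
  t=8: active resources = [2, 4, 3], total = 9
  t=9: active resources = [4, 3], total = 7
  t=10: active resources = [4], total = 4
  t=11: active resources = [4], total = 4
  t=12: active resources = [4], total = 4
Peak resource demand = 12

12


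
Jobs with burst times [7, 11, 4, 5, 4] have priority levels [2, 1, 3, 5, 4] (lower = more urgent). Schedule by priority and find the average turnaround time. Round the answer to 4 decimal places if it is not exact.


Sort by priority (ascending = highest first):
Order: [(1, 11), (2, 7), (3, 4), (4, 4), (5, 5)]
Completion times:
  Priority 1, burst=11, C=11
  Priority 2, burst=7, C=18
  Priority 3, burst=4, C=22
  Priority 4, burst=4, C=26
  Priority 5, burst=5, C=31
Average turnaround = 108/5 = 21.6

21.6


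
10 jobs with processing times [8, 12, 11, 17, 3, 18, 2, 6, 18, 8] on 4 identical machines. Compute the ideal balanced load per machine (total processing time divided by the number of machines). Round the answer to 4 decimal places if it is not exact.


Total processing time = 8 + 12 + 11 + 17 + 3 + 18 + 2 + 6 + 18 + 8 = 103
Number of machines = 4
Ideal balanced load = 103 / 4 = 25.75

25.75


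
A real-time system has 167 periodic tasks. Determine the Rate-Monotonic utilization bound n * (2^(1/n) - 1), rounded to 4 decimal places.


Compute 2^(1/167) = 1.0041592075
Subtract 1: 1.0041592075 - 1 = 0.0041592075
Multiply by n: 167 * 0.0041592075 = 0.6945876525
Round to 4 dp: 0.6946

0.6946


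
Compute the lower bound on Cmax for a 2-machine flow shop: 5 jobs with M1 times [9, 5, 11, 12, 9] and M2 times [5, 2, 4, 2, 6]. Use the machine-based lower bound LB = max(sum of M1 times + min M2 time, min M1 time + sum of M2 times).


LB1 = sum(M1 times) + min(M2 times) = 46 + 2 = 48
LB2 = min(M1 times) + sum(M2 times) = 5 + 19 = 24
Lower bound = max(LB1, LB2) = max(48, 24) = 48

48


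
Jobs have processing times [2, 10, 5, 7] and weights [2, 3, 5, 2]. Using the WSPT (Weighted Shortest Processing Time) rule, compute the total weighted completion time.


Compute p/w ratios and sort ascending (WSPT): [(2, 2), (5, 5), (10, 3), (7, 2)]
Compute weighted completion times:
  Job (p=2,w=2): C=2, w*C=2*2=4
  Job (p=5,w=5): C=7, w*C=5*7=35
  Job (p=10,w=3): C=17, w*C=3*17=51
  Job (p=7,w=2): C=24, w*C=2*24=48
Total weighted completion time = 138

138


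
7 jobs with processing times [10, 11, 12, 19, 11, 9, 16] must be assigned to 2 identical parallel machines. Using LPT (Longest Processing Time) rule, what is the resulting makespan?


Sort jobs in decreasing order (LPT): [19, 16, 12, 11, 11, 10, 9]
Assign each job to the least loaded machine:
  Machine 1: jobs [19, 11, 10], load = 40
  Machine 2: jobs [16, 12, 11, 9], load = 48
Makespan = max load = 48

48


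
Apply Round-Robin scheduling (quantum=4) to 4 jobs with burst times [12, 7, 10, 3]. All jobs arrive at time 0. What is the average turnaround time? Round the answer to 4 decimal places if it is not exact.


Time quantum = 4
Execution trace:
  J1 runs 4 units, time = 4
  J2 runs 4 units, time = 8
  J3 runs 4 units, time = 12
  J4 runs 3 units, time = 15
  J1 runs 4 units, time = 19
  J2 runs 3 units, time = 22
  J3 runs 4 units, time = 26
  J1 runs 4 units, time = 30
  J3 runs 2 units, time = 32
Finish times: [30, 22, 32, 15]
Average turnaround = 99/4 = 24.75

24.75


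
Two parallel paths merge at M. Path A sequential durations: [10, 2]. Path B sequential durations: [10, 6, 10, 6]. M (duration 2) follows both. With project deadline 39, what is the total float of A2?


Forward pass: ES(A2) = sum of predecessors on chain A = 10
EF = ES + duration = 10 + 2 = 12
Backward pass: LF(M) = deadline = 39; LS(M) = 39 - 2 = 37
LF(A2) = LS(M) - sum(successors on chain A) = 37 - 0 = 37
LS = LF - duration = 37 - 2 = 35
Total float = LS - ES = 35 - 10 = 25

25


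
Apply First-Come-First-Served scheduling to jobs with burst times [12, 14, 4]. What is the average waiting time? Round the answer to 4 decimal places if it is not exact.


FCFS order (as given): [12, 14, 4]
Waiting times:
  Job 1: wait = 0
  Job 2: wait = 12
  Job 3: wait = 26
Sum of waiting times = 38
Average waiting time = 38/3 = 12.6667

12.6667


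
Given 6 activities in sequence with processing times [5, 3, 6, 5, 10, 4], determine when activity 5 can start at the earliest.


Activity 5 starts after activities 1 through 4 complete.
Predecessor durations: [5, 3, 6, 5]
ES = 5 + 3 + 6 + 5 = 19

19


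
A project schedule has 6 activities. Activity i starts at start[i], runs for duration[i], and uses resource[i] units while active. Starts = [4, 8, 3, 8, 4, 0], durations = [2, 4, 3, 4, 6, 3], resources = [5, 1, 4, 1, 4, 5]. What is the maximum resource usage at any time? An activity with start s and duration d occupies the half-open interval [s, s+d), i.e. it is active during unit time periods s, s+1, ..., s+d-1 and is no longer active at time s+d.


Each activity i is active on [start_i, start_i + duration_i).
Compute total resource usage per time slot:
  t=0: active resources = [5], total = 5
  t=1: active resources = [5], total = 5
  t=2: active resources = [5], total = 5
  t=3: active resources = [4], total = 4
  t=4: active resources = [5, 4, 4], total = 13
  t=5: active resources = [5, 4, 4], total = 13
  t=6: active resources = [4], total = 4
  t=7: active resources = [4], total = 4
  t=8: active resources = [1, 1, 4], total = 6
  t=9: active resources = [1, 1, 4], total = 6
  t=10: active resources = [1, 1], total = 2
  t=11: active resources = [1, 1], total = 2
Peak resource demand = 13

13


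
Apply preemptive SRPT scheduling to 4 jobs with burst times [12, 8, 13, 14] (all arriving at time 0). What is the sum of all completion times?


Since all jobs arrive at t=0, SRPT equals SPT ordering.
SPT order: [8, 12, 13, 14]
Completion times:
  Job 1: p=8, C=8
  Job 2: p=12, C=20
  Job 3: p=13, C=33
  Job 4: p=14, C=47
Total completion time = 8 + 20 + 33 + 47 = 108

108


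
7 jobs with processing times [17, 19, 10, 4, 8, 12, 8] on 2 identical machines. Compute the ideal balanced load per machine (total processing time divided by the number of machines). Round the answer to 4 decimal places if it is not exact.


Total processing time = 17 + 19 + 10 + 4 + 8 + 12 + 8 = 78
Number of machines = 2
Ideal balanced load = 78 / 2 = 39.0

39.0


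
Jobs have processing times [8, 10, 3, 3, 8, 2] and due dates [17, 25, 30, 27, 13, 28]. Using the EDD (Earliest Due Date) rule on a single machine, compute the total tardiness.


Sort by due date (EDD order): [(8, 13), (8, 17), (10, 25), (3, 27), (2, 28), (3, 30)]
Compute completion times and tardiness:
  Job 1: p=8, d=13, C=8, tardiness=max(0,8-13)=0
  Job 2: p=8, d=17, C=16, tardiness=max(0,16-17)=0
  Job 3: p=10, d=25, C=26, tardiness=max(0,26-25)=1
  Job 4: p=3, d=27, C=29, tardiness=max(0,29-27)=2
  Job 5: p=2, d=28, C=31, tardiness=max(0,31-28)=3
  Job 6: p=3, d=30, C=34, tardiness=max(0,34-30)=4
Total tardiness = 10

10


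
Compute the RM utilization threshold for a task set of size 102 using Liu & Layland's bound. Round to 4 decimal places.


Compute 2^(1/102) = 1.0068187028
Subtract 1: 1.0068187028 - 1 = 0.0068187028
Multiply by n: 102 * 0.0068187028 = 0.6955076856
Round to 4 dp: 0.6955

0.6955
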